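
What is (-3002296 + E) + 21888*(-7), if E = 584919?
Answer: -2570593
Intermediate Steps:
(-3002296 + E) + 21888*(-7) = (-3002296 + 584919) + 21888*(-7) = -2417377 - 153216 = -2570593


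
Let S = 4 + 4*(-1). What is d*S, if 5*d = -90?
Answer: 0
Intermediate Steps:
S = 0 (S = 4 - 4 = 0)
d = -18 (d = (1/5)*(-90) = -18)
d*S = -18*0 = 0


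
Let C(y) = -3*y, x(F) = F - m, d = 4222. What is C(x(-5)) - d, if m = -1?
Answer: -4210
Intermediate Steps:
x(F) = 1 + F (x(F) = F - 1*(-1) = F + 1 = 1 + F)
C(x(-5)) - d = -3*(1 - 5) - 1*4222 = -3*(-4) - 4222 = 12 - 4222 = -4210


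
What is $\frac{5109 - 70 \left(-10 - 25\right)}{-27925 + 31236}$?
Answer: $\frac{7559}{3311} \approx 2.283$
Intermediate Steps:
$\frac{5109 - 70 \left(-10 - 25\right)}{-27925 + 31236} = \frac{5109 - -2450}{3311} = \left(5109 + 2450\right) \frac{1}{3311} = 7559 \cdot \frac{1}{3311} = \frac{7559}{3311}$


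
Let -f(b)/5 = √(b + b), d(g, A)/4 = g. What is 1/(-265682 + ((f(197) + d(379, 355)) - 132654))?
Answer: -39682/15746610255 + √394/31493220510 ≈ -2.5194e-6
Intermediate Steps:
d(g, A) = 4*g
f(b) = -5*√2*√b (f(b) = -5*√(b + b) = -5*√2*√b)
1/(-265682 + ((f(197) + d(379, 355)) - 132654)) = 1/(-265682 + ((-5*√2*√197 + 4*379) - 132654)) = 1/(-265682 + ((-5*√394 + 1516) - 132654)) = 1/(-265682 + ((1516 - 5*√394) - 132654)) = 1/(-265682 + (-131138 - 5*√394)) = 1/(-396820 - 5*√394)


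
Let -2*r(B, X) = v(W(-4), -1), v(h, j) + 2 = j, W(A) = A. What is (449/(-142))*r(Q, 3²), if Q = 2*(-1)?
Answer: -1347/284 ≈ -4.7430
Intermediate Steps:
v(h, j) = -2 + j
Q = -2
r(B, X) = 3/2 (r(B, X) = -(-2 - 1)/2 = -½*(-3) = 3/2)
(449/(-142))*r(Q, 3²) = (449/(-142))*(3/2) = (449*(-1/142))*(3/2) = -449/142*3/2 = -1347/284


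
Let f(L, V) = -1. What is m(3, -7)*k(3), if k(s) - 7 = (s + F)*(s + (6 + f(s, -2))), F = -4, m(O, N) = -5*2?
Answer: 10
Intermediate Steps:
m(O, N) = -10
k(s) = 7 + (-4 + s)*(5 + s) (k(s) = 7 + (s - 4)*(s + (6 - 1)) = 7 + (-4 + s)*(s + 5) = 7 + (-4 + s)*(5 + s))
m(3, -7)*k(3) = -10*(-13 + 3 + 3²) = -10*(-13 + 3 + 9) = -10*(-1) = 10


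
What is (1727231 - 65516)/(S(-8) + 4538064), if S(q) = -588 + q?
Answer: 1661715/4537468 ≈ 0.36622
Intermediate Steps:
(1727231 - 65516)/(S(-8) + 4538064) = (1727231 - 65516)/((-588 - 8) + 4538064) = 1661715/(-596 + 4538064) = 1661715/4537468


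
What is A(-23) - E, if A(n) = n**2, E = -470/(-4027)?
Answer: 2129813/4027 ≈ 528.88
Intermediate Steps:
E = 470/4027 (E = -470*(-1/4027) = 470/4027 ≈ 0.11671)
A(-23) - E = (-23)**2 - 1*470/4027 = 529 - 470/4027 = 2129813/4027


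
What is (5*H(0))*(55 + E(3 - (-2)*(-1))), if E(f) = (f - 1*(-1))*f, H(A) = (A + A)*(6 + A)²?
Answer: 0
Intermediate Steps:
H(A) = 2*A*(6 + A)² (H(A) = (2*A)*(6 + A)² = 2*A*(6 + A)²)
E(f) = f*(1 + f) (E(f) = (f + 1)*f = (1 + f)*f = f*(1 + f))
(5*H(0))*(55 + E(3 - (-2)*(-1))) = (5*(2*0*(6 + 0)²))*(55 + (3 - (-2)*(-1))*(1 + (3 - (-2)*(-1)))) = (5*(2*0*6²))*(55 + (3 - 2*1)*(1 + (3 - 2*1))) = (5*(2*0*36))*(55 + (3 - 2)*(1 + (3 - 2))) = (5*0)*(55 + 1*(1 + 1)) = 0*(55 + 1*2) = 0*(55 + 2) = 0*57 = 0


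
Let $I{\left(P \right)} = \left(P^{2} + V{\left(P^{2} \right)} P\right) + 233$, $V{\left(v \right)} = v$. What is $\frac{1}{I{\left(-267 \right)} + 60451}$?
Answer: $- \frac{1}{18902190} \approx -5.2904 \cdot 10^{-8}$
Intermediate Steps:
$I{\left(P \right)} = 233 + P^{2} + P^{3}$ ($I{\left(P \right)} = \left(P^{2} + P^{2} P\right) + 233 = \left(P^{2} + P^{3}\right) + 233 = 233 + P^{2} + P^{3}$)
$\frac{1}{I{\left(-267 \right)} + 60451} = \frac{1}{\left(233 + \left(-267\right)^{2} + \left(-267\right)^{3}\right) + 60451} = \frac{1}{\left(233 + 71289 - 19034163\right) + 60451} = \frac{1}{-18962641 + 60451} = \frac{1}{-18902190} = - \frac{1}{18902190}$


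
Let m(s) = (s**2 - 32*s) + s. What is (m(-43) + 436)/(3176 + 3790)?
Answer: 67/129 ≈ 0.51938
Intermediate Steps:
m(s) = s**2 - 31*s
(m(-43) + 436)/(3176 + 3790) = (-43*(-31 - 43) + 436)/(3176 + 3790) = (-43*(-74) + 436)/6966 = (3182 + 436)*(1/6966) = 3618*(1/6966) = 67/129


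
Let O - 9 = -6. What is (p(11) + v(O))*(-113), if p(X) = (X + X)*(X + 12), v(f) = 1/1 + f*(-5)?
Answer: -55596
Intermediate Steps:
O = 3 (O = 9 - 6 = 3)
v(f) = 1 - 5*f
p(X) = 2*X*(12 + X) (p(X) = (2*X)*(12 + X) = 2*X*(12 + X))
(p(11) + v(O))*(-113) = (2*11*(12 + 11) + (1 - 5*3))*(-113) = (2*11*23 + (1 - 15))*(-113) = (506 - 14)*(-113) = 492*(-113) = -55596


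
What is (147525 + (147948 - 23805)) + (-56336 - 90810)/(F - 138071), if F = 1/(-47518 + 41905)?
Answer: 105270747470265/387496262 ≈ 2.7167e+5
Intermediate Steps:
F = -1/5613 (F = 1/(-5613) = -1/5613 ≈ -0.00017816)
(147525 + (147948 - 23805)) + (-56336 - 90810)/(F - 138071) = (147525 + (147948 - 23805)) + (-56336 - 90810)/(-1/5613 - 138071) = (147525 + 124143) - 147146/(-774992524/5613) = 271668 - 147146*(-5613/774992524) = 271668 + 412965249/387496262 = 105270747470265/387496262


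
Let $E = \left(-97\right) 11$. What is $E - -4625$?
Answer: $3558$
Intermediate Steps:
$E = -1067$
$E - -4625 = -1067 - -4625 = -1067 + 4625 = 3558$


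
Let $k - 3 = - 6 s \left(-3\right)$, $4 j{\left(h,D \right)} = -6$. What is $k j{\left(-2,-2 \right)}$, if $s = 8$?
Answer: $- \frac{441}{2} \approx -220.5$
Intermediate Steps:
$j{\left(h,D \right)} = - \frac{3}{2}$ ($j{\left(h,D \right)} = \frac{1}{4} \left(-6\right) = - \frac{3}{2}$)
$k = 147$ ($k = 3 + \left(-6\right) 8 \left(-3\right) = 3 - -144 = 3 + 144 = 147$)
$k j{\left(-2,-2 \right)} = 147 \left(- \frac{3}{2}\right) = - \frac{441}{2}$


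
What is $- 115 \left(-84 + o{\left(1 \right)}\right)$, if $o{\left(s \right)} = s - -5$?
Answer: $8970$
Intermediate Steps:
$o{\left(s \right)} = 5 + s$ ($o{\left(s \right)} = s + 5 = 5 + s$)
$- 115 \left(-84 + o{\left(1 \right)}\right) = - 115 \left(-84 + \left(5 + 1\right)\right) = - 115 \left(-84 + 6\right) = \left(-115\right) \left(-78\right) = 8970$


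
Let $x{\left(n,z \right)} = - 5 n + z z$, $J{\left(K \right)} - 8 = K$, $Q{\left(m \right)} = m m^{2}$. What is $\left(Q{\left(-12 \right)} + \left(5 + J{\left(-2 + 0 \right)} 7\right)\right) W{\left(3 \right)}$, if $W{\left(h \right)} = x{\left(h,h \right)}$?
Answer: $10086$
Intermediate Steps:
$Q{\left(m \right)} = m^{3}$
$J{\left(K \right)} = 8 + K$
$x{\left(n,z \right)} = z^{2} - 5 n$ ($x{\left(n,z \right)} = - 5 n + z^{2} = z^{2} - 5 n$)
$W{\left(h \right)} = h^{2} - 5 h$
$\left(Q{\left(-12 \right)} + \left(5 + J{\left(-2 + 0 \right)} 7\right)\right) W{\left(3 \right)} = \left(\left(-12\right)^{3} + \left(5 + \left(8 + \left(-2 + 0\right)\right) 7\right)\right) 3 \left(-5 + 3\right) = \left(-1728 + \left(5 + \left(8 - 2\right) 7\right)\right) 3 \left(-2\right) = \left(-1728 + \left(5 + 6 \cdot 7\right)\right) \left(-6\right) = \left(-1728 + \left(5 + 42\right)\right) \left(-6\right) = \left(-1728 + 47\right) \left(-6\right) = \left(-1681\right) \left(-6\right) = 10086$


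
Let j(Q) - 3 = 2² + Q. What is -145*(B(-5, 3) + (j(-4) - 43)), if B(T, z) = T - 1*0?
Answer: 6525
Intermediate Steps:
B(T, z) = T (B(T, z) = T + 0 = T)
j(Q) = 7 + Q (j(Q) = 3 + (2² + Q) = 3 + (4 + Q) = 7 + Q)
-145*(B(-5, 3) + (j(-4) - 43)) = -145*(-5 + ((7 - 4) - 43)) = -145*(-5 + (3 - 43)) = -145*(-5 - 40) = -145*(-45) = 6525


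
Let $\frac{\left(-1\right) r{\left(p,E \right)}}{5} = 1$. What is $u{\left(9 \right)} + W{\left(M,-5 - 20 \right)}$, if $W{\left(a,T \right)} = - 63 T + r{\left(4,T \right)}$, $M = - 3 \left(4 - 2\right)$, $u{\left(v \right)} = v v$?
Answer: $1651$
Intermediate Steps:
$r{\left(p,E \right)} = -5$ ($r{\left(p,E \right)} = \left(-5\right) 1 = -5$)
$u{\left(v \right)} = v^{2}$
$M = -6$ ($M = \left(-3\right) 2 = -6$)
$W{\left(a,T \right)} = -5 - 63 T$ ($W{\left(a,T \right)} = - 63 T - 5 = -5 - 63 T$)
$u{\left(9 \right)} + W{\left(M,-5 - 20 \right)} = 9^{2} - \left(5 + 63 \left(-5 - 20\right)\right) = 81 - \left(5 + 63 \left(-5 - 20\right)\right) = 81 - -1570 = 81 + \left(-5 + 1575\right) = 81 + 1570 = 1651$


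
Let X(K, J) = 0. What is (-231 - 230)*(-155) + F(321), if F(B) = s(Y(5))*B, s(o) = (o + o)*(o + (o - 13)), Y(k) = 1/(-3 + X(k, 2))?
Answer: 223139/3 ≈ 74380.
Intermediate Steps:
Y(k) = -1/3 (Y(k) = 1/(-3 + 0) = 1/(-3) = -1/3)
s(o) = 2*o*(-13 + 2*o) (s(o) = (2*o)*(o + (-13 + o)) = (2*o)*(-13 + 2*o) = 2*o*(-13 + 2*o))
F(B) = 82*B/9 (F(B) = (2*(-1/3)*(-13 + 2*(-1/3)))*B = (2*(-1/3)*(-13 - 2/3))*B = (2*(-1/3)*(-41/3))*B = 82*B/9)
(-231 - 230)*(-155) + F(321) = (-231 - 230)*(-155) + (82/9)*321 = -461*(-155) + 8774/3 = 71455 + 8774/3 = 223139/3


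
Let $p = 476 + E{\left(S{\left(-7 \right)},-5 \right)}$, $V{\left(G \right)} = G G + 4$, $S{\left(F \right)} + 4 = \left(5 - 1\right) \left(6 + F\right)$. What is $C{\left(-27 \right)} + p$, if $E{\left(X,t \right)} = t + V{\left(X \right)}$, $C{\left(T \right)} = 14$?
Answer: $553$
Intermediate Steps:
$S{\left(F \right)} = 20 + 4 F$ ($S{\left(F \right)} = -4 + \left(5 - 1\right) \left(6 + F\right) = -4 + 4 \left(6 + F\right) = -4 + \left(24 + 4 F\right) = 20 + 4 F$)
$V{\left(G \right)} = 4 + G^{2}$ ($V{\left(G \right)} = G^{2} + 4 = 4 + G^{2}$)
$E{\left(X,t \right)} = 4 + t + X^{2}$ ($E{\left(X,t \right)} = t + \left(4 + X^{2}\right) = 4 + t + X^{2}$)
$p = 539$ ($p = 476 + \left(4 - 5 + \left(20 + 4 \left(-7\right)\right)^{2}\right) = 476 + \left(4 - 5 + \left(20 - 28\right)^{2}\right) = 476 + \left(4 - 5 + \left(-8\right)^{2}\right) = 476 + \left(4 - 5 + 64\right) = 476 + 63 = 539$)
$C{\left(-27 \right)} + p = 14 + 539 = 553$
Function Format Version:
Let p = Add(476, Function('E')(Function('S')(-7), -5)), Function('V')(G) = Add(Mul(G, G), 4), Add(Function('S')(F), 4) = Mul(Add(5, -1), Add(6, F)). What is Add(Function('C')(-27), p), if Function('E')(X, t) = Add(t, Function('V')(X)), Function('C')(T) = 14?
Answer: 553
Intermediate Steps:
Function('S')(F) = Add(20, Mul(4, F)) (Function('S')(F) = Add(-4, Mul(Add(5, -1), Add(6, F))) = Add(-4, Mul(4, Add(6, F))) = Add(-4, Add(24, Mul(4, F))) = Add(20, Mul(4, F)))
Function('V')(G) = Add(4, Pow(G, 2)) (Function('V')(G) = Add(Pow(G, 2), 4) = Add(4, Pow(G, 2)))
Function('E')(X, t) = Add(4, t, Pow(X, 2)) (Function('E')(X, t) = Add(t, Add(4, Pow(X, 2))) = Add(4, t, Pow(X, 2)))
p = 539 (p = Add(476, Add(4, -5, Pow(Add(20, Mul(4, -7)), 2))) = Add(476, Add(4, -5, Pow(Add(20, -28), 2))) = Add(476, Add(4, -5, Pow(-8, 2))) = Add(476, Add(4, -5, 64)) = Add(476, 63) = 539)
Add(Function('C')(-27), p) = Add(14, 539) = 553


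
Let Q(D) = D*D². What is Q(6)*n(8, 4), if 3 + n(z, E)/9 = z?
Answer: 9720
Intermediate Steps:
n(z, E) = -27 + 9*z
Q(D) = D³
Q(6)*n(8, 4) = 6³*(-27 + 9*8) = 216*(-27 + 72) = 216*45 = 9720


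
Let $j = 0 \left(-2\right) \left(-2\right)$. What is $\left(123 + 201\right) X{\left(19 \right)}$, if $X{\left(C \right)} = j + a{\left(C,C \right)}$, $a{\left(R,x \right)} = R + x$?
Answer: $12312$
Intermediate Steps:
$j = 0$ ($j = 0 \left(-2\right) = 0$)
$X{\left(C \right)} = 2 C$ ($X{\left(C \right)} = 0 + \left(C + C\right) = 0 + 2 C = 2 C$)
$\left(123 + 201\right) X{\left(19 \right)} = \left(123 + 201\right) 2 \cdot 19 = 324 \cdot 38 = 12312$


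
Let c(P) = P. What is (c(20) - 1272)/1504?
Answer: -313/376 ≈ -0.83245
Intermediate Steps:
(c(20) - 1272)/1504 = (20 - 1272)/1504 = (1/1504)*(-1252) = -313/376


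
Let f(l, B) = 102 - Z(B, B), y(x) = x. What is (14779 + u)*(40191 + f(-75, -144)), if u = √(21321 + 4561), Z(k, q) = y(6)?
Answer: 595401573 + 40287*√25882 ≈ 6.0188e+8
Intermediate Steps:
Z(k, q) = 6
f(l, B) = 96 (f(l, B) = 102 - 1*6 = 102 - 6 = 96)
u = √25882 ≈ 160.88
(14779 + u)*(40191 + f(-75, -144)) = (14779 + √25882)*(40191 + 96) = (14779 + √25882)*40287 = 595401573 + 40287*√25882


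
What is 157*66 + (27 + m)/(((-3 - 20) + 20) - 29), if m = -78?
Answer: 331635/32 ≈ 10364.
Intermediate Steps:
157*66 + (27 + m)/(((-3 - 20) + 20) - 29) = 157*66 + (27 - 78)/(((-3 - 20) + 20) - 29) = 10362 - 51/((-23 + 20) - 29) = 10362 - 51/(-3 - 29) = 10362 - 51/(-32) = 10362 - 51*(-1/32) = 10362 + 51/32 = 331635/32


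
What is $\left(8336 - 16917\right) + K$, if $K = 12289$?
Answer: $3708$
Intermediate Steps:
$\left(8336 - 16917\right) + K = \left(8336 - 16917\right) + 12289 = -8581 + 12289 = 3708$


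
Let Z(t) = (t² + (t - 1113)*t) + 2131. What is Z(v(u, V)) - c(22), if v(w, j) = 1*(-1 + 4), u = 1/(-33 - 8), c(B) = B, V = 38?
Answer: -1212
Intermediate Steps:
u = -1/41 (u = 1/(-41) = -1/41 ≈ -0.024390)
v(w, j) = 3 (v(w, j) = 1*3 = 3)
Z(t) = 2131 + t² + t*(-1113 + t) (Z(t) = (t² + (-1113 + t)*t) + 2131 = (t² + t*(-1113 + t)) + 2131 = 2131 + t² + t*(-1113 + t))
Z(v(u, V)) - c(22) = (2131 - 1113*3 + 2*3²) - 1*22 = (2131 - 3339 + 2*9) - 22 = (2131 - 3339 + 18) - 22 = -1190 - 22 = -1212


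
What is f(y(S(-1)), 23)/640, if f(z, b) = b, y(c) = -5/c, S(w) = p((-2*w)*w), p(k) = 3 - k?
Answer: 23/640 ≈ 0.035937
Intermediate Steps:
S(w) = 3 + 2*w² (S(w) = 3 - (-2*w)*w = 3 - (-2)*w² = 3 + 2*w²)
f(y(S(-1)), 23)/640 = 23/640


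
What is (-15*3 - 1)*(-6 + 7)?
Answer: -46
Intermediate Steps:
(-15*3 - 1)*(-6 + 7) = (-45 - 1)*1 = -46*1 = -46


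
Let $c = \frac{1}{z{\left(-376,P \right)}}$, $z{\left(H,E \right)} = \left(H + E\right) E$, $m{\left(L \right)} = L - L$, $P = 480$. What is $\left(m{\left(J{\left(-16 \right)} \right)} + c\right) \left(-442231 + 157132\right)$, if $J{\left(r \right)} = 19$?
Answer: $- \frac{95033}{16640} \approx -5.7111$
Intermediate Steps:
$m{\left(L \right)} = 0$
$z{\left(H,E \right)} = E \left(E + H\right)$ ($z{\left(H,E \right)} = \left(E + H\right) E = E \left(E + H\right)$)
$c = \frac{1}{49920}$ ($c = \frac{1}{480 \left(480 - 376\right)} = \frac{1}{480 \cdot 104} = \frac{1}{49920} \approx 2.0032 \cdot 10^{-5}$)
$\left(m{\left(J{\left(-16 \right)} \right)} + c\right) \left(-442231 + 157132\right) = \left(0 + \frac{1}{49920}\right) \left(-442231 + 157132\right) = \frac{1}{49920} \left(-285099\right) = - \frac{95033}{16640}$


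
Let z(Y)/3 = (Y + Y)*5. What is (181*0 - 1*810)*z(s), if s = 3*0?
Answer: 0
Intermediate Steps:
s = 0
z(Y) = 30*Y (z(Y) = 3*((Y + Y)*5) = 3*((2*Y)*5) = 3*(10*Y) = 30*Y)
(181*0 - 1*810)*z(s) = (181*0 - 1*810)*(30*0) = (0 - 810)*0 = -810*0 = 0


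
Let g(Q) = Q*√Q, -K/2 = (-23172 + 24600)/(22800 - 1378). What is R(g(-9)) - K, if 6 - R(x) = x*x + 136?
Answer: 6417317/10711 ≈ 599.13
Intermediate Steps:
K = -1428/10711 (K = -2*(-23172 + 24600)/(22800 - 1378) = -2856/21422 = -2*714/10711 = -1428/10711 ≈ -0.13332)
g(Q) = Q^(3/2)
R(x) = -130 - x² (R(x) = 6 - (x*x + 136) = 6 - (x² + 136) = 6 - (136 + x²) = 6 + (-136 - x²) = -130 - x²)
R(g(-9)) - K = (-130 - ((-9)^(3/2))²) - 1*(-1428/10711) = (-130 - (-27*I)²) + 1428/10711 = (-130 - 1*(-729)) + 1428/10711 = (-130 + 729) + 1428/10711 = 599 + 1428/10711 = 6417317/10711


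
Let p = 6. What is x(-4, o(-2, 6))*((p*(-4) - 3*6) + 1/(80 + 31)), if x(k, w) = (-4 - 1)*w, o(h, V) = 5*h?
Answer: -233050/111 ≈ -2099.6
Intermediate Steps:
x(k, w) = -5*w
x(-4, o(-2, 6))*((p*(-4) - 3*6) + 1/(80 + 31)) = (-25*(-2))*((6*(-4) - 3*6) + 1/(80 + 31)) = (-5*(-10))*((-24 - 18) + 1/111) = 50*(-42 + 1/111) = 50*(-4661/111) = -233050/111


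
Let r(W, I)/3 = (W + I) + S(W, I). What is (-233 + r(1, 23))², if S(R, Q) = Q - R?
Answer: 9025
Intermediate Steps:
r(W, I) = 6*I (r(W, I) = 3*((W + I) + (I - W)) = 3*((I + W) + (I - W)) = 3*(2*I) = 6*I)
(-233 + r(1, 23))² = (-233 + 6*23)² = (-233 + 138)² = (-95)² = 9025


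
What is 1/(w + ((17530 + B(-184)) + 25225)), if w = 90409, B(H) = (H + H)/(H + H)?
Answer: 1/133165 ≈ 7.5095e-6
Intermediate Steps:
B(H) = 1 (B(H) = (2*H)/((2*H)) = (2*H)*(1/(2*H)) = 1)
1/(w + ((17530 + B(-184)) + 25225)) = 1/(90409 + ((17530 + 1) + 25225)) = 1/(90409 + (17531 + 25225)) = 1/(90409 + 42756) = 1/133165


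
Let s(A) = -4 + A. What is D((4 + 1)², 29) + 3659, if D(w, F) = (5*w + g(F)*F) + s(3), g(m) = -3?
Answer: 3696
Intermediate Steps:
D(w, F) = -1 - 3*F + 5*w (D(w, F) = (5*w - 3*F) + (-4 + 3) = (-3*F + 5*w) - 1 = -1 - 3*F + 5*w)
D((4 + 1)², 29) + 3659 = (-1 - 3*29 + 5*(4 + 1)²) + 3659 = (-1 - 87 + 5*5²) + 3659 = (-1 - 87 + 5*25) + 3659 = (-1 - 87 + 125) + 3659 = 37 + 3659 = 3696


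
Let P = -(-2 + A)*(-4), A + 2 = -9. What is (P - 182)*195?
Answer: -45630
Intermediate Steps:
A = -11 (A = -2 - 9 = -11)
P = -52 (P = -(-2 - 11)*(-4) = -(-13)*(-4) = -1*52 = -52)
(P - 182)*195 = (-52 - 182)*195 = -234*195 = -45630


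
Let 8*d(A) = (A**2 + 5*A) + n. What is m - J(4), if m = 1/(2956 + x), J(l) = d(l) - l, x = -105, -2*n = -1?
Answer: -25643/45616 ≈ -0.56215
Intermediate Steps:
n = 1/2 (n = -1/2*(-1) = 1/2 ≈ 0.50000)
d(A) = 1/16 + A**2/8 + 5*A/8 (d(A) = ((A**2 + 5*A) + 1/2)/8 = (1/2 + A**2 + 5*A)/8 = 1/16 + A**2/8 + 5*A/8)
J(l) = 1/16 - 3*l/8 + l**2/8 (J(l) = (1/16 + l**2/8 + 5*l/8) - l = 1/16 - 3*l/8 + l**2/8)
m = 1/2851 (m = 1/(2956 - 105) = 1/2851 ≈ 0.00035075)
m - J(4) = 1/2851 - (1/16 - 3/8*4 + (1/8)*4**2) = 1/2851 - (1/16 - 3/2 + (1/8)*16) = 1/2851 - (1/16 - 3/2 + 2) = 1/2851 - 1*9/16 = 1/2851 - 9/16 = -25643/45616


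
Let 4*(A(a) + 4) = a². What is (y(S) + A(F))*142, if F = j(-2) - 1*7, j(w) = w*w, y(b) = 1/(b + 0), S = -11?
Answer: -5751/22 ≈ -261.41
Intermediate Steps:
y(b) = 1/b
j(w) = w²
F = -3 (F = (-2)² - 1*7 = 4 - 7 = -3)
A(a) = -4 + a²/4
(y(S) + A(F))*142 = (1/(-11) + (-4 + (¼)*(-3)²))*142 = (-1/11 + (-4 + (¼)*9))*142 = (-1/11 + (-4 + 9/4))*142 = (-1/11 - 7/4)*142 = -81/44*142 = -5751/22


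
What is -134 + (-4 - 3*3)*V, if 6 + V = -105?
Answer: 1309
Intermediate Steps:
V = -111 (V = -6 - 105 = -111)
-134 + (-4 - 3*3)*V = -134 + (-4 - 3*3)*(-111) = -134 + (-4 - 9)*(-111) = -134 - 13*(-111) = -134 + 1443 = 1309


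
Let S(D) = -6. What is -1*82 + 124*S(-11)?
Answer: -826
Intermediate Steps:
-1*82 + 124*S(-11) = -1*82 + 124*(-6) = -82 - 744 = -826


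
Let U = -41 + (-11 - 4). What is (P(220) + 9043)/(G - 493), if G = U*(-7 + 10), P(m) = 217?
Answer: -9260/661 ≈ -14.009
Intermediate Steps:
U = -56 (U = -41 - 15 = -56)
G = -168 (G = -56*(-7 + 10) = -56*3 = -168)
(P(220) + 9043)/(G - 493) = (217 + 9043)/(-168 - 493) = 9260/(-661) = 9260*(-1/661) = -9260/661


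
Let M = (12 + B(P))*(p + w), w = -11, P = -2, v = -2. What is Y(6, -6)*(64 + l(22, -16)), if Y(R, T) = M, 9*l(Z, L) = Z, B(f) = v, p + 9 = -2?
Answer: -131560/9 ≈ -14618.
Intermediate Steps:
p = -11 (p = -9 - 2 = -11)
B(f) = -2
l(Z, L) = Z/9
M = -220 (M = (12 - 2)*(-11 - 11) = 10*(-22) = -220)
Y(R, T) = -220
Y(6, -6)*(64 + l(22, -16)) = -220*(64 + (1/9)*22) = -220*(64 + 22/9) = -220*598/9 = -131560/9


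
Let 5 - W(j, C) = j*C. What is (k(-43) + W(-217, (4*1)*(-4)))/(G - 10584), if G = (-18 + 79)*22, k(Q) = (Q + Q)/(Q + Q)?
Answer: 1733/4621 ≈ 0.37503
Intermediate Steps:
k(Q) = 1 (k(Q) = (2*Q)/((2*Q)) = (2*Q)*(1/(2*Q)) = 1)
G = 1342 (G = 61*22 = 1342)
W(j, C) = 5 - C*j (W(j, C) = 5 - j*C = 5 - C*j)
(k(-43) + W(-217, (4*1)*(-4)))/(G - 10584) = (1 + (5 - 1*(4*1)*(-4)*(-217)))/(1342 - 10584) = (1 + (5 - 1*4*(-4)*(-217)))/(-9242) = (1 + (5 - 1*(-16)*(-217)))*(-1/9242) = (1 + (5 - 3472))*(-1/9242) = (1 - 3467)*(-1/9242) = -3466*(-1/9242) = 1733/4621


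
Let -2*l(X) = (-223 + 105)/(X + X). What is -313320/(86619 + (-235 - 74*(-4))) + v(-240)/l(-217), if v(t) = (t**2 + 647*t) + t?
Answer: 92091143613/127853 ≈ 7.2029e+5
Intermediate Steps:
v(t) = t**2 + 648*t
l(X) = 59/(2*X) (l(X) = -(-223 + 105)/(2*(X + X)) = -(-59)/(2*X) = 59/(2*X))
-313320/(86619 + (-235 - 74*(-4))) + v(-240)/l(-217) = -313320/(86619 + (-235 - 74*(-4))) + (-240*(648 - 240))/(((59/2)/(-217))) = -313320/(86619 + (-235 + 296)) + (-240*408)/(((59/2)*(-1/217))) = -313320/(86619 + 61) - 97920/(-59/434) = -313320/86680 - 97920*(-434/59) = -313320*1/86680 + 42497280/59 = -7833/2167 + 42497280/59 = 92091143613/127853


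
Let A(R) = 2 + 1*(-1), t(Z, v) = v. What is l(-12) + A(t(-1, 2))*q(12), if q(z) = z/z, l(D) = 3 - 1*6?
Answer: -2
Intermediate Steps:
l(D) = -3 (l(D) = 3 - 6 = -3)
A(R) = 1 (A(R) = 2 - 1 = 1)
q(z) = 1
l(-12) + A(t(-1, 2))*q(12) = -3 + 1*1 = -3 + 1 = -2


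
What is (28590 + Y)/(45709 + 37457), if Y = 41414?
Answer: 35002/41583 ≈ 0.84174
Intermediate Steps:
(28590 + Y)/(45709 + 37457) = (28590 + 41414)/(45709 + 37457) = 70004/83166 = 70004*(1/83166) = 35002/41583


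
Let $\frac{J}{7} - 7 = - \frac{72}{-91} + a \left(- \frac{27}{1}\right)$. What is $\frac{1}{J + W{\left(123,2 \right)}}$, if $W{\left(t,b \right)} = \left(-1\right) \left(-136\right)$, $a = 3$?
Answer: $- \frac{13}{4894} \approx -0.0026563$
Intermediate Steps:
$W{\left(t,b \right)} = 136$
$J = - \frac{6662}{13}$ ($J = 49 + 7 \left(- \frac{72}{-91} + 3 \left(- \frac{27}{1}\right)\right) = 49 + 7 \left(\left(-72\right) \left(- \frac{1}{91}\right) + 3 \left(\left(-27\right) 1\right)\right) = 49 + 7 \left(\frac{72}{91} + 3 \left(-27\right)\right) = 49 + 7 \left(\frac{72}{91} - 81\right) = 49 + 7 \left(- \frac{7299}{91}\right) = 49 - \frac{7299}{13} = - \frac{6662}{13} \approx -512.46$)
$\frac{1}{J + W{\left(123,2 \right)}} = \frac{1}{- \frac{6662}{13} + 136} = \frac{1}{- \frac{4894}{13}} = - \frac{13}{4894}$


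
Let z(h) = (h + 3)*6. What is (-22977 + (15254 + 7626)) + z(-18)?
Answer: -187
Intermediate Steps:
z(h) = 18 + 6*h (z(h) = (3 + h)*6 = 18 + 6*h)
(-22977 + (15254 + 7626)) + z(-18) = (-22977 + (15254 + 7626)) + (18 + 6*(-18)) = (-22977 + 22880) + (18 - 108) = -97 - 90 = -187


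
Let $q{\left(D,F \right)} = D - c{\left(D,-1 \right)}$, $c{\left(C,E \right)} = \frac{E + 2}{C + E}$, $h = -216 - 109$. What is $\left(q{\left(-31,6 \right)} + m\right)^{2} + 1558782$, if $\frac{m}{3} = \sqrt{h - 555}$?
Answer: $\frac{1589064769}{1024} - \frac{2973 i \sqrt{55}}{4} \approx 1.5518 \cdot 10^{6} - 5512.1 i$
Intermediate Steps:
$h = -325$ ($h = -216 - 109 = -325$)
$c{\left(C,E \right)} = \frac{2 + E}{C + E}$
$q{\left(D,F \right)} = D - \frac{1}{-1 + D}$ ($q{\left(D,F \right)} = D - \frac{2 - 1}{D - 1} = D - \frac{1}{-1 + D} 1 = D - \frac{1}{-1 + D}$)
$m = 12 i \sqrt{55}$ ($m = 3 \sqrt{-325 - 555} = 3 \sqrt{-880} = 3 \cdot 4 i \sqrt{55} = 12 i \sqrt{55} \approx 88.994 i$)
$\left(q{\left(-31,6 \right)} + m\right)^{2} + 1558782 = \left(\frac{-1 - 31 \left(-1 - 31\right)}{-1 - 31} + 12 i \sqrt{55}\right)^{2} + 1558782 = \left(\frac{-1 - -992}{-32} + 12 i \sqrt{55}\right)^{2} + 1558782 = \left(- \frac{-1 + 992}{32} + 12 i \sqrt{55}\right)^{2} + 1558782 = \left(\left(- \frac{1}{32}\right) 991 + 12 i \sqrt{55}\right)^{2} + 1558782 = \left(- \frac{991}{32} + 12 i \sqrt{55}\right)^{2} + 1558782 = 1558782 + \left(- \frac{991}{32} + 12 i \sqrt{55}\right)^{2}$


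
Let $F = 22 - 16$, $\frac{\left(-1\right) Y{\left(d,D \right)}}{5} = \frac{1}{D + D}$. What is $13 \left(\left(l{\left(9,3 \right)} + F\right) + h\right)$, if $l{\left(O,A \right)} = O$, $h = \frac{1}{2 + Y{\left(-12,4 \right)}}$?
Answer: $\frac{2249}{11} \approx 204.45$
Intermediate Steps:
$Y{\left(d,D \right)} = - \frac{5}{2 D}$ ($Y{\left(d,D \right)} = - \frac{5}{D + D} = - \frac{5}{2 D}$)
$h = \frac{8}{11}$ ($h = \frac{1}{2 - \frac{5}{2 \cdot 4}} = \frac{1}{2 - \frac{5}{8}} = \frac{1}{\frac{11}{8}} = \frac{8}{11} \approx 0.72727$)
$F = 6$ ($F = 22 - 16 = 6$)
$13 \left(\left(l{\left(9,3 \right)} + F\right) + h\right) = 13 \left(\left(9 + 6\right) + \frac{8}{11}\right) = 13 \left(15 + \frac{8}{11}\right) = 13 \cdot \frac{173}{11} = \frac{2249}{11}$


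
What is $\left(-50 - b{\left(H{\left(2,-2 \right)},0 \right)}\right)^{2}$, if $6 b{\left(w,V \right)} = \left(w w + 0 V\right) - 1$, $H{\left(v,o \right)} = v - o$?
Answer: $\frac{11025}{4} \approx 2756.3$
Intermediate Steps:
$b{\left(w,V \right)} = - \frac{1}{6} + \frac{w^{2}}{6}$ ($b{\left(w,V \right)} = \frac{\left(w w + 0 V\right) - 1}{6} = \frac{\left(w^{2} + 0\right) - 1}{6} = \frac{w^{2} - 1}{6} = \frac{-1 + w^{2}}{6} = - \frac{1}{6} + \frac{w^{2}}{6}$)
$\left(-50 - b{\left(H{\left(2,-2 \right)},0 \right)}\right)^{2} = \left(-50 - \left(- \frac{1}{6} + \frac{\left(2 - -2\right)^{2}}{6}\right)\right)^{2} = \left(-50 - \left(- \frac{1}{6} + \frac{\left(2 + 2\right)^{2}}{6}\right)\right)^{2} = \left(-50 - \left(- \frac{1}{6} + \frac{4^{2}}{6}\right)\right)^{2} = \left(-50 - \left(- \frac{1}{6} + \frac{1}{6} \cdot 16\right)\right)^{2} = \left(-50 - \left(- \frac{1}{6} + \frac{8}{3}\right)\right)^{2} = \left(-50 - \frac{5}{2}\right)^{2} = \left(- \frac{105}{2}\right)^{2} = \frac{11025}{4}$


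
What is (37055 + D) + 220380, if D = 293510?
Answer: 550945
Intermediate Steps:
(37055 + D) + 220380 = (37055 + 293510) + 220380 = 330565 + 220380 = 550945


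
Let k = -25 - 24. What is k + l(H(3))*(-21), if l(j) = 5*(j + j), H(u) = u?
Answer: -679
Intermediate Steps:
l(j) = 10*j (l(j) = 5*(2*j) = 10*j)
k = -49
k + l(H(3))*(-21) = -49 + (10*3)*(-21) = -49 + 30*(-21) = -49 - 630 = -679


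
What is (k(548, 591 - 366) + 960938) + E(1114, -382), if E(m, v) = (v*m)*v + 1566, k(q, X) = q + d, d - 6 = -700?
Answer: 163521694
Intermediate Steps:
d = -694 (d = 6 - 700 = -694)
k(q, X) = -694 + q (k(q, X) = q - 694 = -694 + q)
E(m, v) = 1566 + m*v**2 (E(m, v) = (m*v)*v + 1566 = m*v**2 + 1566 = 1566 + m*v**2)
(k(548, 591 - 366) + 960938) + E(1114, -382) = ((-694 + 548) + 960938) + (1566 + 1114*(-382)**2) = (-146 + 960938) + (1566 + 1114*145924) = 960792 + (1566 + 162559336) = 960792 + 162560902 = 163521694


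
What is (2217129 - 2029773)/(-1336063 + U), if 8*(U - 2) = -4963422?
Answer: -749424/7825955 ≈ -0.095761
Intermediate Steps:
U = -2481703/4 (U = 2 + (1/8)*(-4963422) = 2 - 2481711/4 = -2481703/4 ≈ -6.2043e+5)
(2217129 - 2029773)/(-1336063 + U) = (2217129 - 2029773)/(-1336063 - 2481703/4) = 187356/(-7825955/4) = 187356*(-4/7825955) = -749424/7825955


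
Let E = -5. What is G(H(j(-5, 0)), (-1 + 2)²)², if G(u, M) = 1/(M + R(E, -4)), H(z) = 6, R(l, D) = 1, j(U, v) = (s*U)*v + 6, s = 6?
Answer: ¼ ≈ 0.25000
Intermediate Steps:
j(U, v) = 6 + 6*U*v (j(U, v) = (6*U)*v + 6 = 6*U*v + 6 = 6 + 6*U*v)
G(u, M) = 1/(1 + M) (G(u, M) = 1/(M + 1) = 1/(1 + M))
G(H(j(-5, 0)), (-1 + 2)²)² = (1/(1 + (-1 + 2)²))² = (1/(1 + 1²))² = (1/(1 + 1))² = (1/2)² = (½)² = ¼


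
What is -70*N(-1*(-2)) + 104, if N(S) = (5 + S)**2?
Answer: -3326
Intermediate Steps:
-70*N(-1*(-2)) + 104 = -70*(5 - 1*(-2))**2 + 104 = -70*(5 + 2)**2 + 104 = -70*7**2 + 104 = -70*49 + 104 = -3430 + 104 = -3326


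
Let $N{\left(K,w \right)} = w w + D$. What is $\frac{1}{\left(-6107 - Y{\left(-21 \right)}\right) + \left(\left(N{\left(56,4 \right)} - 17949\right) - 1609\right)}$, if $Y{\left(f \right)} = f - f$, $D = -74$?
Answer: $- \frac{1}{25723} \approx -3.8876 \cdot 10^{-5}$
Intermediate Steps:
$Y{\left(f \right)} = 0$
$N{\left(K,w \right)} = -74 + w^{2}$ ($N{\left(K,w \right)} = w w - 74 = w^{2} - 74 = -74 + w^{2}$)
$\frac{1}{\left(-6107 - Y{\left(-21 \right)}\right) + \left(\left(N{\left(56,4 \right)} - 17949\right) - 1609\right)} = \frac{1}{\left(-6107 - 0\right) - 19616} = \frac{1}{\left(-6107 + 0\right) + \left(\left(\left(-74 + 16\right) - 17949\right) - 1609\right)} = \frac{1}{-6107 - 19616} = \frac{1}{-25723} = - \frac{1}{25723}$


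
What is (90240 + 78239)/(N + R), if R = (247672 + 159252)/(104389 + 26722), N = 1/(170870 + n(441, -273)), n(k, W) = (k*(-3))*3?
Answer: 3686751322656269/67916153635 ≈ 54284.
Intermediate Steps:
n(k, W) = -9*k (n(k, W) = -3*k*3 = -9*k)
N = 1/166901 (N = 1/(170870 - 9*441) = 1/(170870 - 3969) = 1/166901 ≈ 5.9916e-6)
R = 406924/131111 ≈ 3.1037
(90240 + 78239)/(N + R) = (90240 + 78239)/(1/166901 + 406924/131111) = 168479/(67916153635/21882557011) = 168479*(21882557011/67916153635) = 3686751322656269/67916153635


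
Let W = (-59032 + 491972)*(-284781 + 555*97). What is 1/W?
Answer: -1/99985761240 ≈ -1.0001e-11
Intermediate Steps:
W = -99985761240 (W = 432940*(-284781 + 53835) = 432940*(-230946) = -99985761240)
1/W = 1/(-99985761240) = -1/99985761240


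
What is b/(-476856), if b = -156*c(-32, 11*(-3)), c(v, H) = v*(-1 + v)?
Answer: 2288/6623 ≈ 0.34546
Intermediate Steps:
b = -164736 (b = -(-4992)*(-1 - 32) = -(-4992)*(-33) = -156*1056 = -164736)
b/(-476856) = -164736/(-476856) = -164736*(-1/476856) = 2288/6623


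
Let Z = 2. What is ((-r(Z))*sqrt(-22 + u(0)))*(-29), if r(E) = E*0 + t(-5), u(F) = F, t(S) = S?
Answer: -145*I*sqrt(22) ≈ -680.11*I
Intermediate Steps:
r(E) = -5 (r(E) = E*0 - 5 = 0 - 5 = -5)
((-r(Z))*sqrt(-22 + u(0)))*(-29) = ((-1*(-5))*sqrt(-22 + 0))*(-29) = (5*sqrt(-22))*(-29) = (5*(I*sqrt(22)))*(-29) = (5*I*sqrt(22))*(-29) = -145*I*sqrt(22)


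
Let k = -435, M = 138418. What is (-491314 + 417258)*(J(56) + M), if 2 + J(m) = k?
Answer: -10218320936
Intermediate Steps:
J(m) = -437 (J(m) = -2 - 435 = -437)
(-491314 + 417258)*(J(56) + M) = (-491314 + 417258)*(-437 + 138418) = -74056*137981 = -10218320936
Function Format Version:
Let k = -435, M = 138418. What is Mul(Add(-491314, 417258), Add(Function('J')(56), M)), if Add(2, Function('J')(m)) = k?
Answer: -10218320936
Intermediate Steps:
Function('J')(m) = -437 (Function('J')(m) = Add(-2, -435) = -437)
Mul(Add(-491314, 417258), Add(Function('J')(56), M)) = Mul(Add(-491314, 417258), Add(-437, 138418)) = Mul(-74056, 137981) = -10218320936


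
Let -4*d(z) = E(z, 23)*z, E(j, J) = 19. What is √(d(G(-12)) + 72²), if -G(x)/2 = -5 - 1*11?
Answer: 2*√1258 ≈ 70.937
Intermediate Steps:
G(x) = 32 (G(x) = -2*(-5 - 1*11) = -2*(-5 - 11) = -2*(-16) = 32)
d(z) = -19*z/4
√(d(G(-12)) + 72²) = √(-19/4*32 + 72²) = √(-152 + 5184) = √5032 = 2*√1258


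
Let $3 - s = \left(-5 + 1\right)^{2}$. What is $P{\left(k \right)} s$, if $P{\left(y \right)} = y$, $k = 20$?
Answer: $-260$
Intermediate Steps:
$s = -13$ ($s = 3 - \left(-5 + 1\right)^{2} = 3 - \left(-4\right)^{2} = 3 - 16 = -13$)
$P{\left(k \right)} s = 20 \left(-13\right) = -260$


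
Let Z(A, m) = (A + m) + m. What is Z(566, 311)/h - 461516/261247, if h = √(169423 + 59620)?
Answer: -461516/261247 + 1188*√229043/229043 ≈ 0.71573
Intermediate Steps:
Z(A, m) = A + 2*m
h = √229043 ≈ 478.58
Z(566, 311)/h - 461516/261247 = (566 + 2*311)/(√229043) - 461516/261247 = (566 + 622)*(√229043/229043) - 461516*1/261247 = 1188*(√229043/229043) - 461516/261247 = 1188*√229043/229043 - 461516/261247 = -461516/261247 + 1188*√229043/229043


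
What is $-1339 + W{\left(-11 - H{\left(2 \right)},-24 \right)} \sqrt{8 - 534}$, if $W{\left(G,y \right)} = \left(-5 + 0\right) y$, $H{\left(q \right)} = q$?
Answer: $-1339 + 120 i \sqrt{526} \approx -1339.0 + 2752.2 i$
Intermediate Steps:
$W{\left(G,y \right)} = - 5 y$
$-1339 + W{\left(-11 - H{\left(2 \right)},-24 \right)} \sqrt{8 - 534} = -1339 + \left(-5\right) \left(-24\right) \sqrt{8 - 534} = -1339 + 120 \sqrt{-526} = -1339 + 120 i \sqrt{526}$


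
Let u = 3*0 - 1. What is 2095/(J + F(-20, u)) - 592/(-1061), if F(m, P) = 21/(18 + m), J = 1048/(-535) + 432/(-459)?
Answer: -40288342826/258615567 ≈ -155.78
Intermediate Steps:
J = -26376/9095 (J = 1048*(-1/535) + 432*(-1/459) = -1048/535 - 16/17 = -26376/9095 ≈ -2.9001)
u = -1 (u = 0 - 1 = -1)
2095/(J + F(-20, u)) - 592/(-1061) = 2095/(-26376/9095 + 21/(18 - 20)) - 592/(-1061) = 2095/(-26376/9095 + 21/(-2)) - 592*(-1/1061) = 2095/(-26376/9095 + 21*(-½)) + 592/1061 = 2095/(-26376/9095 - 21/2) + 592/1061 = 2095/(-243747/18190) + 592/1061 = 2095*(-18190/243747) + 592/1061 = -38108050/243747 + 592/1061 = -40288342826/258615567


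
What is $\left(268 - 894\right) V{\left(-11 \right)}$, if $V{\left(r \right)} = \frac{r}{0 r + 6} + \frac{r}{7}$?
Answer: $\frac{44759}{21} \approx 2131.4$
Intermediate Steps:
$V{\left(r \right)} = \frac{13 r}{42}$ ($V{\left(r \right)} = \frac{r}{0 + 6} + r \frac{1}{7} = \frac{r}{6} + \frac{r}{7} = \frac{13 r}{42}$)
$\left(268 - 894\right) V{\left(-11 \right)} = \left(268 - 894\right) \frac{13}{42} \left(-11\right) = \left(-626\right) \left(- \frac{143}{42}\right) = \frac{44759}{21}$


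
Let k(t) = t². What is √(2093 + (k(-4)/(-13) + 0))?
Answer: √353509/13 ≈ 45.736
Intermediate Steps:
√(2093 + (k(-4)/(-13) + 0)) = √(2093 + ((-4)²/(-13) + 0)) = √(2093 + (-1/13*16 + 0)) = √(2093 + (-16/13 + 0)) = √(2093 - 16/13) = √(27193/13) = √353509/13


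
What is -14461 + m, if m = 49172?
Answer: 34711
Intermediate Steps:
-14461 + m = -14461 + 49172 = 34711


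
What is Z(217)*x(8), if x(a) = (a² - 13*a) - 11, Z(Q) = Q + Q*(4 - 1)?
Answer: -44268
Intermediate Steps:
Z(Q) = 4*Q (Z(Q) = Q + Q*3 = Q + 3*Q = 4*Q)
x(a) = -11 + a² - 13*a
Z(217)*x(8) = (4*217)*(-11 + 8² - 13*8) = 868*(-11 + 64 - 104) = 868*(-51) = -44268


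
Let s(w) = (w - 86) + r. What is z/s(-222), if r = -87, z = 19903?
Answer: -19903/395 ≈ -50.387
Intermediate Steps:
s(w) = -173 + w (s(w) = (w - 86) - 87 = (-86 + w) - 87 = -173 + w)
z/s(-222) = 19903/(-173 - 222) = 19903/(-395) = 19903*(-1/395) = -19903/395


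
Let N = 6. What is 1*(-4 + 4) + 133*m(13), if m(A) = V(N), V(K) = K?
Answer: 798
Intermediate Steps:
m(A) = 6
1*(-4 + 4) + 133*m(13) = 1*(-4 + 4) + 133*6 = 1*0 + 798 = 0 + 798 = 798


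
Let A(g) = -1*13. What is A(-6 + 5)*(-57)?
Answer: 741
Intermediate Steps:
A(g) = -13
A(-6 + 5)*(-57) = -13*(-57) = 741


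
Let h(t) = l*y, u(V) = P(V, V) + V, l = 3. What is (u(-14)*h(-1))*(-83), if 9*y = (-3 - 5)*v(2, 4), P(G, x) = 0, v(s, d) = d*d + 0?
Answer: -148736/3 ≈ -49579.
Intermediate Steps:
v(s, d) = d**2 (v(s, d) = d**2 + 0 = d**2)
u(V) = V (u(V) = 0 + V = V)
y = -128/9 (y = ((-3 - 5)*4**2)/9 = (-8*16)/9 = (1/9)*(-128) = -128/9 ≈ -14.222)
h(t) = -128/3 (h(t) = 3*(-128/9) = -128/3)
(u(-14)*h(-1))*(-83) = -14*(-128/3)*(-83) = (1792/3)*(-83) = -148736/3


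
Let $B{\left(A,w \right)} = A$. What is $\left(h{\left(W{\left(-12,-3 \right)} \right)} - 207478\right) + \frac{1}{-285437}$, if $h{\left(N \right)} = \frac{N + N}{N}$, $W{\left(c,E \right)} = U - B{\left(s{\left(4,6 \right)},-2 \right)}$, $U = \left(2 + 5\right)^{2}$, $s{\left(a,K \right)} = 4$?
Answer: $- \frac{59221327013}{285437} \approx -2.0748 \cdot 10^{5}$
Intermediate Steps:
$U = 49$ ($U = 7^{2} = 49$)
$W{\left(c,E \right)} = 45$ ($W{\left(c,E \right)} = 49 - 4 = 45$)
$h{\left(N \right)} = 2$ ($h{\left(N \right)} = \frac{2 N}{N} = 2$)
$\left(h{\left(W{\left(-12,-3 \right)} \right)} - 207478\right) + \frac{1}{-285437} = \left(2 - 207478\right) + \frac{1}{-285437} = -207476 - \frac{1}{285437} = - \frac{59221327013}{285437}$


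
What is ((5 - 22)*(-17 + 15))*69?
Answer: 2346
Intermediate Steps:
((5 - 22)*(-17 + 15))*69 = -17*(-2)*69 = 34*69 = 2346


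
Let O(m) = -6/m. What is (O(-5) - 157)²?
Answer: 606841/25 ≈ 24274.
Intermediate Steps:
(O(-5) - 157)² = (-6/(-5) - 157)² = (-6*(-⅕) - 157)² = (6/5 - 157)² = (-779/5)² = 606841/25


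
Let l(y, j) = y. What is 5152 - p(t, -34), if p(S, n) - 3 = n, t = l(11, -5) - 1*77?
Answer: 5183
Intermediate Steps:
t = -66 (t = 11 - 1*77 = 11 - 77 = -66)
p(S, n) = 3 + n
5152 - p(t, -34) = 5152 - (3 - 34) = 5152 - 1*(-31) = 5152 + 31 = 5183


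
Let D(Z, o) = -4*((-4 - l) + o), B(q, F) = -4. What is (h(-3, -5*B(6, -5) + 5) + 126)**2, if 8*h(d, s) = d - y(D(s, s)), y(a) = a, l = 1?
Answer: 1177225/64 ≈ 18394.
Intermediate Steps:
D(Z, o) = 20 - 4*o (D(Z, o) = -4*((-4 - 1*1) + o) = -4*((-4 - 1) + o) = -4*(-5 + o) = 20 - 4*o)
h(d, s) = -5/2 + s/2 + d/8 (h(d, s) = (d - (20 - 4*s))/8 = (d + (-20 + 4*s))/8 = (-20 + d + 4*s)/8 = -5/2 + s/2 + d/8)
(h(-3, -5*B(6, -5) + 5) + 126)**2 = ((-5/2 + (-5*(-4) + 5)/2 + (1/8)*(-3)) + 126)**2 = ((-5/2 + (20 + 5)/2 - 3/8) + 126)**2 = ((-5/2 + (1/2)*25 - 3/8) + 126)**2 = ((-5/2 + 25/2 - 3/8) + 126)**2 = (77/8 + 126)**2 = (1085/8)**2 = 1177225/64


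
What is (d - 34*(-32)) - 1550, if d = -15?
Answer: -477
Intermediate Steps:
(d - 34*(-32)) - 1550 = (-15 - 34*(-32)) - 1550 = (-15 + 1088) - 1550 = 1073 - 1550 = -477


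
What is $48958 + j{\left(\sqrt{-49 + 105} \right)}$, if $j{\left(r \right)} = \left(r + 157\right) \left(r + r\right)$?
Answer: $49070 + 628 \sqrt{14} \approx 51420.0$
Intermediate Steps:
$j{\left(r \right)} = 2 r \left(157 + r\right)$ ($j{\left(r \right)} = \left(157 + r\right) 2 r = 2 r \left(157 + r\right)$)
$48958 + j{\left(\sqrt{-49 + 105} \right)} = 48958 + 2 \sqrt{-49 + 105} \left(157 + \sqrt{-49 + 105}\right) = 48958 + 2 \sqrt{56} \left(157 + \sqrt{56}\right) = 48958 + 2 \cdot 2 \sqrt{14} \left(157 + 2 \sqrt{14}\right) = 48958 + 4 \sqrt{14} \left(157 + 2 \sqrt{14}\right)$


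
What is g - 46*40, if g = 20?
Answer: -1820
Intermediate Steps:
g - 46*40 = 20 - 46*40 = 20 - 1840 = -1820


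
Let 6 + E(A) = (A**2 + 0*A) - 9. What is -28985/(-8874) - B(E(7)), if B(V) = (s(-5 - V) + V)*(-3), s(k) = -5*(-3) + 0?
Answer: 78439/522 ≈ 150.27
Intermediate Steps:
s(k) = 15 (s(k) = 15 + 0 = 15)
E(A) = -15 + A**2 (E(A) = -6 + ((A**2 + 0*A) - 9) = -6 + ((A**2 + 0) - 9) = -6 + (A**2 - 9) = -6 + (-9 + A**2) = -15 + A**2)
B(V) = -45 - 3*V (B(V) = (15 + V)*(-3) = -45 - 3*V)
-28985/(-8874) - B(E(7)) = -28985/(-8874) - (-45 - 3*(-15 + 7**2)) = -28985*(-1/8874) - (-45 - 3*(-15 + 49)) = 1705/522 - (-45 - 3*34) = 1705/522 - (-45 - 102) = 1705/522 - 1*(-147) = 1705/522 + 147 = 78439/522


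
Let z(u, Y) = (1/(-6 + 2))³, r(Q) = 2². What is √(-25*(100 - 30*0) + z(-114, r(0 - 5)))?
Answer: I*√160001/8 ≈ 50.0*I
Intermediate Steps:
r(Q) = 4
z(u, Y) = -1/64 (z(u, Y) = (1/(-4))³ = (-¼)³ = -1/64)
√(-25*(100 - 30*0) + z(-114, r(0 - 5))) = √(-25*(100 - 30*0) - 1/64) = √(-25*(100 + 0) - 1/64) = √(-25*100 - 1/64) = √(-2500 - 1/64) = √(-160001/64) = I*√160001/8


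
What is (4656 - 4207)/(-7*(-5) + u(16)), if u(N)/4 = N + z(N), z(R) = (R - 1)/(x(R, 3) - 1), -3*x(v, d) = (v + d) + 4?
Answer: 5837/1197 ≈ 4.8764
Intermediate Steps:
x(v, d) = -4/3 - d/3 - v/3 (x(v, d) = -((v + d) + 4)/3 = -((d + v) + 4)/3 = -(4 + d + v)/3 = -4/3 - d/3 - v/3)
z(R) = (-1 + R)/(-10/3 - R/3) (z(R) = (R - 1)/((-4/3 - ⅓*3 - R/3) - 1) = (-1 + R)/((-4/3 - 1 - R/3) - 1) = (-1 + R)/((-7/3 - R/3) - 1) = (-1 + R)/(-10/3 - R/3))
u(N) = 4*N + 12*(1 - N)/(10 + N) (u(N) = 4*(N + 3*(1 - N)/(10 + N)) = 4*N + 12*(1 - N)/(10 + N))
(4656 - 4207)/(-7*(-5) + u(16)) = (4656 - 4207)/(-7*(-5) + 4*(3 + 16² + 7*16)/(10 + 16)) = 449/(35 + 4*(3 + 256 + 112)/26) = 449/(35 + 4*(1/26)*371) = 449/(35 + 742/13) = 449/(1197/13) = 449*(13/1197) = 5837/1197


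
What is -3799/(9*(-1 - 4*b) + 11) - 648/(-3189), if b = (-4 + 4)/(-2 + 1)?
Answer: -4037905/2126 ≈ -1899.3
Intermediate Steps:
b = 0 (b = 0/(-1) = 0*(-1) = 0)
-3799/(9*(-1 - 4*b) + 11) - 648/(-3189) = -3799/(9*(-1 - 4*0) + 11) - 648/(-3189) = -3799/(9*(-1 + 0) + 11) - 648*(-1/3189) = -3799/(9*(-1) + 11) + 216/1063 = -3799/(-9 + 11) + 216/1063 = -3799/2 + 216/1063 = -4037905/2126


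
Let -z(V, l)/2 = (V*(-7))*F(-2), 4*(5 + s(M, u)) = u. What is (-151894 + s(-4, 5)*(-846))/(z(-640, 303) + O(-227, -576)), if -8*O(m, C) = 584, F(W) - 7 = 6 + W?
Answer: 297443/197266 ≈ 1.5078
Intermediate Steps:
F(W) = 13 + W (F(W) = 7 + (6 + W) = 13 + W)
O(m, C) = -73 (O(m, C) = -1/8*584 = -73)
s(M, u) = -5 + u/4
z(V, l) = 154*V (z(V, l) = -2*V*(-7)*(13 - 2) = -2*(-7*V)*11 = -(-154)*V = 154*V)
(-151894 + s(-4, 5)*(-846))/(z(-640, 303) + O(-227, -576)) = (-151894 + (-5 + (1/4)*5)*(-846))/(154*(-640) - 73) = (-151894 + (-5 + 5/4)*(-846))/(-98560 - 73) = (-151894 - 15/4*(-846))/(-98633) = (-151894 + 6345/2)*(-1/98633) = -297443/2*(-1/98633) = 297443/197266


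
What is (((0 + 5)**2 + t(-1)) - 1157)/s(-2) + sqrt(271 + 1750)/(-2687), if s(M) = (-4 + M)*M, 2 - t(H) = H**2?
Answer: -377/4 - sqrt(2021)/2687 ≈ -94.267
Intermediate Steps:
t(H) = 2 - H**2
s(M) = M*(-4 + M)
(((0 + 5)**2 + t(-1)) - 1157)/s(-2) + sqrt(271 + 1750)/(-2687) = (((0 + 5)**2 + (2 - 1*(-1)**2)) - 1157)/((-2*(-4 - 2))) + sqrt(271 + 1750)/(-2687) = ((5**2 + (2 - 1*1)) - 1157)/((-2*(-6))) + sqrt(2021)*(-1/2687) = ((25 + (2 - 1)) - 1157)/12 - sqrt(2021)/2687 = ((25 + 1) - 1157)*(1/12) - sqrt(2021)/2687 = (26 - 1157)*(1/12) - sqrt(2021)/2687 = -1131*1/12 - sqrt(2021)/2687 = -377/4 - sqrt(2021)/2687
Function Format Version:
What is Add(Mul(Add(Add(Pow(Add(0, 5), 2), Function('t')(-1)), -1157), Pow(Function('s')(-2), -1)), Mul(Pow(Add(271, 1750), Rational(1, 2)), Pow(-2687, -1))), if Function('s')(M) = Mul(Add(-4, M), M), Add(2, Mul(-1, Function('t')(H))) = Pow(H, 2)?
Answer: Add(Rational(-377, 4), Mul(Rational(-1, 2687), Pow(2021, Rational(1, 2)))) ≈ -94.267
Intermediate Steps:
Function('t')(H) = Add(2, Mul(-1, Pow(H, 2)))
Function('s')(M) = Mul(M, Add(-4, M))
Add(Mul(Add(Add(Pow(Add(0, 5), 2), Function('t')(-1)), -1157), Pow(Function('s')(-2), -1)), Mul(Pow(Add(271, 1750), Rational(1, 2)), Pow(-2687, -1))) = Add(Mul(Add(Add(Pow(Add(0, 5), 2), Add(2, Mul(-1, Pow(-1, 2)))), -1157), Pow(Mul(-2, Add(-4, -2)), -1)), Mul(Pow(Add(271, 1750), Rational(1, 2)), Pow(-2687, -1))) = Add(Mul(Add(Add(Pow(5, 2), Add(2, Mul(-1, 1))), -1157), Pow(Mul(-2, -6), -1)), Mul(Pow(2021, Rational(1, 2)), Rational(-1, 2687))) = Add(Mul(Add(Add(25, Add(2, -1)), -1157), Pow(12, -1)), Mul(Rational(-1, 2687), Pow(2021, Rational(1, 2)))) = Add(Mul(Add(Add(25, 1), -1157), Rational(1, 12)), Mul(Rational(-1, 2687), Pow(2021, Rational(1, 2)))) = Add(Mul(Add(26, -1157), Rational(1, 12)), Mul(Rational(-1, 2687), Pow(2021, Rational(1, 2)))) = Add(Mul(-1131, Rational(1, 12)), Mul(Rational(-1, 2687), Pow(2021, Rational(1, 2)))) = Add(Rational(-377, 4), Mul(Rational(-1, 2687), Pow(2021, Rational(1, 2))))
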